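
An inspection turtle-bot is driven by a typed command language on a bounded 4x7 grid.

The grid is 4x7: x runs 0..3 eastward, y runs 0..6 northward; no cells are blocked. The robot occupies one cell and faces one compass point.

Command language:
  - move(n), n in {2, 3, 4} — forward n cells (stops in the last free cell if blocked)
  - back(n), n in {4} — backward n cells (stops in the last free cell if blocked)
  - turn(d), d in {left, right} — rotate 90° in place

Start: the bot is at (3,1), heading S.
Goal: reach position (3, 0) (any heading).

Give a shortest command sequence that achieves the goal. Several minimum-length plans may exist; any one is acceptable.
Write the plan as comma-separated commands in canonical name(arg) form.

move(3)

initial: at (3,1), heading S
[1] after move(3): at (3,0), heading S
shorter routes all fall short; 1 is best.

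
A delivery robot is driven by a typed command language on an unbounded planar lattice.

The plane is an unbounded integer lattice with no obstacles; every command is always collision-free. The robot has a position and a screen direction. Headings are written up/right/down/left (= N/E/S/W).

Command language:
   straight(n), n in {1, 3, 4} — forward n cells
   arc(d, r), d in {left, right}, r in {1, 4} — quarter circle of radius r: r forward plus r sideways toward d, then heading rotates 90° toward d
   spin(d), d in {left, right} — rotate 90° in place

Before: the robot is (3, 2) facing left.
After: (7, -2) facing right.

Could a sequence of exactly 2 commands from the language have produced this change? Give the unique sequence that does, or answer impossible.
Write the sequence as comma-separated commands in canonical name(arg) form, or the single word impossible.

key: position moved to (7,-2) AND the heading swung to E — translation plus rotation needed
start: (3, 2) facing left
step 1 (spin(left)): (3, 2) facing down
step 2 (arc(left, 4)): (7, -2) facing right
all 81 alternatives checked — unique.

spin(left), arc(left, 4)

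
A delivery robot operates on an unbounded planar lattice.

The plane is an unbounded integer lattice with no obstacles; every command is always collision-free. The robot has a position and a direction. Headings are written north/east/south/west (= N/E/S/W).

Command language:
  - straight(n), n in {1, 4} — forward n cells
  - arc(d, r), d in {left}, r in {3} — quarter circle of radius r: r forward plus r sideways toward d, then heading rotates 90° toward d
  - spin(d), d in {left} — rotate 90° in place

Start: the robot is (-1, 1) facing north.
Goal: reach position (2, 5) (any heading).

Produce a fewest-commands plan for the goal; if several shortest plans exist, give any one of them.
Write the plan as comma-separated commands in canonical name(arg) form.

from: (-1, 1) facing north
1. spin(left) → (-1, 1) facing west
2. spin(left) → (-1, 1) facing south
3. spin(left) → (-1, 1) facing east
4. arc(left, 3) → (2, 4) facing north
5. straight(1) → (2, 5) facing north
shorter routes all fall short; 5 is best.

spin(left), spin(left), spin(left), arc(left, 3), straight(1)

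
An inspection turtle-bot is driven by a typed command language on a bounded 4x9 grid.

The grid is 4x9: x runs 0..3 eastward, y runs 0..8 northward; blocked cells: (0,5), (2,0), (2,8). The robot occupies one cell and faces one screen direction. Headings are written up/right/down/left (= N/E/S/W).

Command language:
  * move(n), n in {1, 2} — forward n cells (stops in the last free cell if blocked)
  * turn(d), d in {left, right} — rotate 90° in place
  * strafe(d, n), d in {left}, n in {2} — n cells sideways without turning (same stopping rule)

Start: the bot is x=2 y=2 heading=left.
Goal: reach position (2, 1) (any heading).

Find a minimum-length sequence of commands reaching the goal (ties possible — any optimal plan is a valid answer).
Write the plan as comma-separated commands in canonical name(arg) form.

strafe(left, 2)

t0: x=2 y=2 heading=left
t=1 strafe(left, 2) ⇒ x=2 y=1 heading=left
shorter routes all fall short; 1 is best.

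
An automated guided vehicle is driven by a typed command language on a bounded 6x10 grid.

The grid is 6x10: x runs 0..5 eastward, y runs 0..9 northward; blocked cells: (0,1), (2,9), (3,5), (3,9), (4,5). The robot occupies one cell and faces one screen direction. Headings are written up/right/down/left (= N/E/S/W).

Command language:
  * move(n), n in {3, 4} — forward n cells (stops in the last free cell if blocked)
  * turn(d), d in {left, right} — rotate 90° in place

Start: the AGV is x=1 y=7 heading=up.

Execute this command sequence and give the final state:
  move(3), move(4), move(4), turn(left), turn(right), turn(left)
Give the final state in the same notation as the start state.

from: x=1 y=7 heading=up
[1] after move(3): x=1 y=9 heading=up
[2] after move(4): x=1 y=9 heading=up
[3] after move(4): x=1 y=9 heading=up
[4] after turn(left): x=1 y=9 heading=left
[5] after turn(right): x=1 y=9 heading=up
[6] after turn(left): x=1 y=9 heading=left

x=1 y=9 heading=left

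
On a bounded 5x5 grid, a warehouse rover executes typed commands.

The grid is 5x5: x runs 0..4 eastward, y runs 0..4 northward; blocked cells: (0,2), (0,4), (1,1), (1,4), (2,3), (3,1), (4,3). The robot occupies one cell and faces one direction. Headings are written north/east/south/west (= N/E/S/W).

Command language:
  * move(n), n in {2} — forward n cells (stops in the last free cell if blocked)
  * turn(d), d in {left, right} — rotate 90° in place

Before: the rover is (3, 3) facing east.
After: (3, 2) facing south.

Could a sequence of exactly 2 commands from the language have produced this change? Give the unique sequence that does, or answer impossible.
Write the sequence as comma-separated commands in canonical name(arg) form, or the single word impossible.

key: move(2) is stopped early by the blocked cell at (3,1)
initial: (3, 3) facing east
[1] after turn(right): (3, 3) facing south
[2] after move(2): (3, 2) facing south
no rival 2-sequence matches.

turn(right), move(2)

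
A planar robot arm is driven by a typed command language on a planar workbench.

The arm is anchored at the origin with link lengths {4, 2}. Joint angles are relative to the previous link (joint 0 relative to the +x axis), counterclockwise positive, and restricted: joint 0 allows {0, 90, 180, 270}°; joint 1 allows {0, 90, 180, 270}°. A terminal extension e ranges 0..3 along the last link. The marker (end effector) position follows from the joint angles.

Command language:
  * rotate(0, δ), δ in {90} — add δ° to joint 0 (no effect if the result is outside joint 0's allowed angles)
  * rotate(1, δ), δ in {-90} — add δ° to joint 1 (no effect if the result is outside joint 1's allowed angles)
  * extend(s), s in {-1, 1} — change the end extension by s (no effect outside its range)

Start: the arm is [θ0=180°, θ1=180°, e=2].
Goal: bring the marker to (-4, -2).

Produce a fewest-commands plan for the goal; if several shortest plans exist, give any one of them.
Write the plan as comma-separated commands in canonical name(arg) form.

start: [θ0=180°, θ1=180°, e=2]
1. rotate(1, -90) → [θ0=180°, θ1=90°, e=2]
2. extend(-1) → [θ0=180°, θ1=90°, e=1]
3. extend(-1) → [θ0=180°, θ1=90°, e=0]
shorter routes all fall short; 3 is best.

rotate(1, -90), extend(-1), extend(-1)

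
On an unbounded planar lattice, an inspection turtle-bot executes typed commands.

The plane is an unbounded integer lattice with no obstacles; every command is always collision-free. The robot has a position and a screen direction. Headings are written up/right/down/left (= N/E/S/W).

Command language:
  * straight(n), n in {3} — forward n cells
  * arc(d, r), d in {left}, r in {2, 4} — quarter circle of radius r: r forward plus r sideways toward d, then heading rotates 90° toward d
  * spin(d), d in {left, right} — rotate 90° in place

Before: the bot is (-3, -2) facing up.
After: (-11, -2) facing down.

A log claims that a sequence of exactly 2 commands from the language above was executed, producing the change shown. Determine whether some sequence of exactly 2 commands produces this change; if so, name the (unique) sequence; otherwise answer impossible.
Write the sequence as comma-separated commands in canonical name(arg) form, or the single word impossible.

arc(left, 4), arc(left, 4)

key: position moved to (-11,-2) AND the heading swung to S — translation plus rotation needed
begin: (-3, -2) facing up
t=1 arc(left, 4) ⇒ (-7, 2) facing left
t=2 arc(left, 4) ⇒ (-11, -2) facing down
uniquely the one of 25 2-step routes that fits.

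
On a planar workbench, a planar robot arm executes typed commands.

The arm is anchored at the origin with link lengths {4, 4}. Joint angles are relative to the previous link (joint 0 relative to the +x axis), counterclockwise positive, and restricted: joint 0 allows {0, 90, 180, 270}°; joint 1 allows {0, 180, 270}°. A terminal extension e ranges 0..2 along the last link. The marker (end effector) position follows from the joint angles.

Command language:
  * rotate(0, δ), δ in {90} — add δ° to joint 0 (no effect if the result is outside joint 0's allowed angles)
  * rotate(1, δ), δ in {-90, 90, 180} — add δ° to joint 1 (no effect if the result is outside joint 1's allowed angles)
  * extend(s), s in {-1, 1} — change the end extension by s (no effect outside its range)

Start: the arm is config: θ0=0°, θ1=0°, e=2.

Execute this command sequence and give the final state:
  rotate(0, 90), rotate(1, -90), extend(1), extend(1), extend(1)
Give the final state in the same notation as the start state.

config: θ0=90°, θ1=270°, e=2

begin: config: θ0=0°, θ1=0°, e=2
[1] after rotate(0, 90): config: θ0=90°, θ1=0°, e=2
[2] after rotate(1, -90): config: θ0=90°, θ1=270°, e=2
[3] after extend(1): config: θ0=90°, θ1=270°, e=2
[4] after extend(1): config: θ0=90°, θ1=270°, e=2
[5] after extend(1): config: θ0=90°, θ1=270°, e=2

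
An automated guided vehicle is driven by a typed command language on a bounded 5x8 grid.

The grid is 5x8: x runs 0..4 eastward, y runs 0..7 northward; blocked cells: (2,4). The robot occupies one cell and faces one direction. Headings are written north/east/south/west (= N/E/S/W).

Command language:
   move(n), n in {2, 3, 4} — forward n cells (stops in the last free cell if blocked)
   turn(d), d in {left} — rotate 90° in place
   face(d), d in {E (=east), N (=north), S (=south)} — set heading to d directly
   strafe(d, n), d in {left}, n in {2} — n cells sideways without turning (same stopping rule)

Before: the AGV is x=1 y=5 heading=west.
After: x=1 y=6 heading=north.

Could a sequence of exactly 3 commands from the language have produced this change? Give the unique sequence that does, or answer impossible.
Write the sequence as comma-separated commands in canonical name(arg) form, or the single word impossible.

strafe(left, 2), face(N), move(3)

key: order matters: swapping strafe(left, 2) and move(3) lands elsewhere
from: x=1 y=5 heading=west
t=1 strafe(left, 2) ⇒ x=1 y=3 heading=west
t=2 face(N) ⇒ x=1 y=3 heading=north
t=3 move(3) ⇒ x=1 y=6 heading=north
all 512 alternatives checked — unique.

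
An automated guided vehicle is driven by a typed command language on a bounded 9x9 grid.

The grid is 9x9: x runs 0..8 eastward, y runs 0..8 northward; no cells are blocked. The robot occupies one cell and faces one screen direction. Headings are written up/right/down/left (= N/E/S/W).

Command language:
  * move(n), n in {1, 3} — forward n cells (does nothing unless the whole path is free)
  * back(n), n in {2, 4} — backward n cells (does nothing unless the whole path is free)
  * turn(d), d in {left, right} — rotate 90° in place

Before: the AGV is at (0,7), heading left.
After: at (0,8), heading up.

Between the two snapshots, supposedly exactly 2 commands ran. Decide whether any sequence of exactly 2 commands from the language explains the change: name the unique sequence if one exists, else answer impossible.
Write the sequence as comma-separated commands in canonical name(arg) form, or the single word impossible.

key: order matters: swapping turn(right) and move(1) lands elsewhere
t0: at (0,7), heading left
1. turn(right) → at (0,7), heading up
2. move(1) → at (0,8), heading up
no other 2-command option fits: unique.

turn(right), move(1)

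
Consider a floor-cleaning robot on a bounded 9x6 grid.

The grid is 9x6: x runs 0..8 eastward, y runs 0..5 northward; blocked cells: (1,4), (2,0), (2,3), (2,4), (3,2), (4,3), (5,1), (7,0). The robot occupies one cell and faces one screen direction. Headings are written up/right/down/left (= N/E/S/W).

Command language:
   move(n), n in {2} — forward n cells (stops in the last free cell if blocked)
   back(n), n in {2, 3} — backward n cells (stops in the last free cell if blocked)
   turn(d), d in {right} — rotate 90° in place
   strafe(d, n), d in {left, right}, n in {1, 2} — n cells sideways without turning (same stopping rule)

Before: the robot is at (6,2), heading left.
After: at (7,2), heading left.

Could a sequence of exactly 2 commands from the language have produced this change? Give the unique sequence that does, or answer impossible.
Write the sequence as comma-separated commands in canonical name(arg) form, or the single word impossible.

move(2), back(3)

key: still facing W at the end — nothing in the sequence rotates
from: at (6,2), heading left
[1] after move(2): at (4,2), heading left
[2] after back(3): at (7,2), heading left
all 64 alternatives checked — unique.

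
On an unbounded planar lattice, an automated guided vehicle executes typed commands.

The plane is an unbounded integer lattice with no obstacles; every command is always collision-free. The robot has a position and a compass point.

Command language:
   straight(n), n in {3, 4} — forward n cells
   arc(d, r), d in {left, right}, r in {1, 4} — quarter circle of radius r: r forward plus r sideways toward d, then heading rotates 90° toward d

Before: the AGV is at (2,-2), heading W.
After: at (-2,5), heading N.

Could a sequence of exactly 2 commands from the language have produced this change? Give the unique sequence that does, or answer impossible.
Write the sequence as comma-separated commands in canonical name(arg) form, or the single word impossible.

key: cell and facing (now N) both changed — the 2 commands mix motion and turning
start: at (2,-2), heading W
step 1 (arc(right, 4)): at (-2,2), heading N
step 2 (straight(3)): at (-2,5), heading N
uniquely the one of 36 2-step routes that fits.

arc(right, 4), straight(3)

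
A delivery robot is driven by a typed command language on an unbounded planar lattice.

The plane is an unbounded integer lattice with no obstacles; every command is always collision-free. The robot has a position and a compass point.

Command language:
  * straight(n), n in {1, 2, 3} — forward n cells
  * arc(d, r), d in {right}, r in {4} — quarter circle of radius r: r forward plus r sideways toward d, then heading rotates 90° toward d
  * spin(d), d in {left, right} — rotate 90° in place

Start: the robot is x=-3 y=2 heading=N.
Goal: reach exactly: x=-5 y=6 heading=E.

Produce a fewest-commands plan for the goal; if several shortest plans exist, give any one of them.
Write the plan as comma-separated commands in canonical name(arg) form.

spin(left), arc(right, 4), spin(right), straight(2)

begin: x=-3 y=2 heading=N
step 1 (spin(left)): x=-3 y=2 heading=W
step 2 (arc(right, 4)): x=-7 y=6 heading=N
step 3 (spin(right)): x=-7 y=6 heading=E
step 4 (straight(2)): x=-5 y=6 heading=E
no 3-step plan works, so 4 is optimal.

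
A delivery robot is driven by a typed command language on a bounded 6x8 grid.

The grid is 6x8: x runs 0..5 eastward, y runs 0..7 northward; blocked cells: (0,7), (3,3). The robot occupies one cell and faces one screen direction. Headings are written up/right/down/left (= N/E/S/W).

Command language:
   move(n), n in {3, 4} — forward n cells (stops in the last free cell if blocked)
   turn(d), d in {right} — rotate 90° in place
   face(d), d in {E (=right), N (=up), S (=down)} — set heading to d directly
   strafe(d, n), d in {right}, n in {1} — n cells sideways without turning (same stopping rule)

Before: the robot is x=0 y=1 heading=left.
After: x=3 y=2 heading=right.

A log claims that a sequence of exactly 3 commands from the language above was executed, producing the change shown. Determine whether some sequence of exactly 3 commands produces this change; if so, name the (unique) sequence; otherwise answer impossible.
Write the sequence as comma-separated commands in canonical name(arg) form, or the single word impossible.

key: position moved to (3,2) AND the heading swung to E — translation plus rotation needed
begin: x=0 y=1 heading=left
step 1 (strafe(right, 1)): x=0 y=2 heading=left
step 2 (face(E)): x=0 y=2 heading=right
step 3 (move(3)): x=3 y=2 heading=right
all 343 alternatives checked — unique.

strafe(right, 1), face(E), move(3)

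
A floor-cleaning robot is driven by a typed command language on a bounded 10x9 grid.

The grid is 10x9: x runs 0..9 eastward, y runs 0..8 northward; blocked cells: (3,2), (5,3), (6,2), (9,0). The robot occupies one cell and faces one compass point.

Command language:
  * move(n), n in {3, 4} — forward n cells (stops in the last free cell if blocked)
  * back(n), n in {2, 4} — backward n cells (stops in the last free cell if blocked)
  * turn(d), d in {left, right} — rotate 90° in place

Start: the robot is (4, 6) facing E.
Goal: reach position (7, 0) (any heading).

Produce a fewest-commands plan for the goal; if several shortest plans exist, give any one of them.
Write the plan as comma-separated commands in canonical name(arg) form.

begin: (4, 6) facing E
t=1 move(3) ⇒ (7, 6) facing E
t=2 turn(right) ⇒ (7, 6) facing S
t=3 move(4) ⇒ (7, 2) facing S
t=4 move(4) ⇒ (7, 0) facing S
minimal: 4 command(s), checked below 4.

move(3), turn(right), move(4), move(4)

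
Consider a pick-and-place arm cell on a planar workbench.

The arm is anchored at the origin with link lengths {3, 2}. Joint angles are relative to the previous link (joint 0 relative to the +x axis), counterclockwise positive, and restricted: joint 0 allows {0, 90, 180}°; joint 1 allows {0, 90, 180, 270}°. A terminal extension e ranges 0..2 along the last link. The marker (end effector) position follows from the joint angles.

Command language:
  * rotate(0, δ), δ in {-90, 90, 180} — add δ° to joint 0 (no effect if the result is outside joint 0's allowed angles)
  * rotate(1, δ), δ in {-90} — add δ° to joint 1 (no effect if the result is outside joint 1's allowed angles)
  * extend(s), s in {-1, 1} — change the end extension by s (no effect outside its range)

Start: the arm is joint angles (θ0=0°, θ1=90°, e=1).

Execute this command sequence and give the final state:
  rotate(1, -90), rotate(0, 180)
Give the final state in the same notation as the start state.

initial: joint angles (θ0=0°, θ1=90°, e=1)
1. rotate(1, -90) → joint angles (θ0=0°, θ1=0°, e=1)
2. rotate(0, 180) → joint angles (θ0=180°, θ1=0°, e=1)

joint angles (θ0=180°, θ1=0°, e=1)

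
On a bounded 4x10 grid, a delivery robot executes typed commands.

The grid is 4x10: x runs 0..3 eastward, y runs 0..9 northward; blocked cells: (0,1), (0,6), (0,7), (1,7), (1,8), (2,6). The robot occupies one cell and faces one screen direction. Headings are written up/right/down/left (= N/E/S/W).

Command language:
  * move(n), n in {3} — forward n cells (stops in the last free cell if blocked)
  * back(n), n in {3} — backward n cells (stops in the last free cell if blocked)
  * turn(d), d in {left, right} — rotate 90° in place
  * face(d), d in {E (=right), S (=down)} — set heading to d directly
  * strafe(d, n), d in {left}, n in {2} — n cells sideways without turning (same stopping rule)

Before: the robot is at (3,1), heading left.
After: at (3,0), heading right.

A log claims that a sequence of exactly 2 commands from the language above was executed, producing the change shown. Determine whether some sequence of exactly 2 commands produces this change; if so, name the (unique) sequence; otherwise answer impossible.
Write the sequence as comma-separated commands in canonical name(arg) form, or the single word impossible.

strafe(left, 2), face(E)

key: order matters: swapping strafe(left, 2) and face(E) lands elsewhere
from: at (3,1), heading left
1. strafe(left, 2) → at (3,0), heading left
2. face(E) → at (3,0), heading right
uniquely the one of 49 2-step routes that fits.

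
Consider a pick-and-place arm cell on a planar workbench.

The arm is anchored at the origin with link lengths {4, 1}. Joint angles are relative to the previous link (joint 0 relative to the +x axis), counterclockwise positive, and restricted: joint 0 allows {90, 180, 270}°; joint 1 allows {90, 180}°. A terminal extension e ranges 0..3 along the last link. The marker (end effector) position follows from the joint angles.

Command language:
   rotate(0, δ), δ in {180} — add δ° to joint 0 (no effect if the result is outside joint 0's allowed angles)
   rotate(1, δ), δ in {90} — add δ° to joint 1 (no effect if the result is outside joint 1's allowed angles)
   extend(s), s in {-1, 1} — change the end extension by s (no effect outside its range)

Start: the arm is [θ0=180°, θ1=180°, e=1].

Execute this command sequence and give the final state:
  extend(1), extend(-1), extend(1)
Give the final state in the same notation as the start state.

[θ0=180°, θ1=180°, e=2]

start: [θ0=180°, θ1=180°, e=1]
step 1 (extend(1)): [θ0=180°, θ1=180°, e=2]
step 2 (extend(-1)): [θ0=180°, θ1=180°, e=1]
step 3 (extend(1)): [θ0=180°, θ1=180°, e=2]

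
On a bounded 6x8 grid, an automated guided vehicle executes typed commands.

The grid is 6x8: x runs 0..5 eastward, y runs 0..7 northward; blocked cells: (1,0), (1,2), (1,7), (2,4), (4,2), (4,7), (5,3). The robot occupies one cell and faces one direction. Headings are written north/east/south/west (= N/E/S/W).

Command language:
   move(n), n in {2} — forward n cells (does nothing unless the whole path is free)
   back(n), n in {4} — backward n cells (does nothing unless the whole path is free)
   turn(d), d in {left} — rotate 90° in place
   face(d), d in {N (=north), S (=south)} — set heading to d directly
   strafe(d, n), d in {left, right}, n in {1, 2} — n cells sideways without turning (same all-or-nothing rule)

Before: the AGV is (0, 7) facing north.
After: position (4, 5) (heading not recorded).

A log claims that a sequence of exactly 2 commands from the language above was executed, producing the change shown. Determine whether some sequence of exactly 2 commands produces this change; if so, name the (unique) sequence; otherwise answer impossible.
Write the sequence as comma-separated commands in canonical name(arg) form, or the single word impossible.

checked all 2-command options: none fits.

impossible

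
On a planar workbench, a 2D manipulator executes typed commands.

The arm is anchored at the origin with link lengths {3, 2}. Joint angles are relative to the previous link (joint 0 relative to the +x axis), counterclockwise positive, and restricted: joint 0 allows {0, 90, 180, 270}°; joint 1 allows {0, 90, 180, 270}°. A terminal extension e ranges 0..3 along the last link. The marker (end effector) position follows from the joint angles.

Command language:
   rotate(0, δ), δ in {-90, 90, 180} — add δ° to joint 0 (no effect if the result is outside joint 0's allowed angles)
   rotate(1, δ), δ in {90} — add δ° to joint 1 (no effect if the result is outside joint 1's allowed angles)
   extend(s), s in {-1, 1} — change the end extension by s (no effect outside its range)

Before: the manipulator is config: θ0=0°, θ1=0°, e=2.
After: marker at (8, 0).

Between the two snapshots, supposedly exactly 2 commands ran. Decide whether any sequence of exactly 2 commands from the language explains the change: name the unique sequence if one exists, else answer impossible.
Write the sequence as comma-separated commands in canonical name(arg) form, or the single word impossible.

extend(1), extend(1)

begin: config: θ0=0°, θ1=0°, e=2
t=1 extend(1) ⇒ config: θ0=0°, θ1=0°, e=3
t=2 extend(1) ⇒ config: θ0=0°, θ1=0°, e=3
no other 2-command option fits: unique.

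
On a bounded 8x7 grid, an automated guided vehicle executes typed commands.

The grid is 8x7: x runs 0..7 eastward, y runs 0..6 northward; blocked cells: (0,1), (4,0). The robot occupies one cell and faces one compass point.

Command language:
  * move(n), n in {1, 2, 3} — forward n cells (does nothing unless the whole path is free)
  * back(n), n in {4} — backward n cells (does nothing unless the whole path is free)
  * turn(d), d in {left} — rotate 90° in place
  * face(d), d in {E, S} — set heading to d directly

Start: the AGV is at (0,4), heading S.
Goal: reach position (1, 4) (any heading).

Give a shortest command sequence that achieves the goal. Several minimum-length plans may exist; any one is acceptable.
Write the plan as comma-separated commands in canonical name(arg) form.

turn(left), move(1)

begin: at (0,4), heading S
1. turn(left) → at (0,4), heading E
2. move(1) → at (1,4), heading E
no 1-step plan works, so 2 is optimal.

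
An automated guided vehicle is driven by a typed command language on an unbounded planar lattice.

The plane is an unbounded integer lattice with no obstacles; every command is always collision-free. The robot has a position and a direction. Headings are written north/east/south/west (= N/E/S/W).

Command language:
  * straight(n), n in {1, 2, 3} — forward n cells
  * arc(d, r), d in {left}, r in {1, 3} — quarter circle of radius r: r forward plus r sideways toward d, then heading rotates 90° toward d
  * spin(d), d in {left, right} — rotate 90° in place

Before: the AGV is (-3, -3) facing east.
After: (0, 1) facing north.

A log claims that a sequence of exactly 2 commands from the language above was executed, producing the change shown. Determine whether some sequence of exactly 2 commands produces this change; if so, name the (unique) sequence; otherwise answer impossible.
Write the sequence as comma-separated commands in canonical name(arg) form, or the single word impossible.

key: order matters: swapping arc(left, 3) and straight(1) lands elsewhere
initial: (-3, -3) facing east
step 1 (arc(left, 3)): (0, 0) facing north
step 2 (straight(1)): (0, 1) facing north
no rival 2-sequence matches.

arc(left, 3), straight(1)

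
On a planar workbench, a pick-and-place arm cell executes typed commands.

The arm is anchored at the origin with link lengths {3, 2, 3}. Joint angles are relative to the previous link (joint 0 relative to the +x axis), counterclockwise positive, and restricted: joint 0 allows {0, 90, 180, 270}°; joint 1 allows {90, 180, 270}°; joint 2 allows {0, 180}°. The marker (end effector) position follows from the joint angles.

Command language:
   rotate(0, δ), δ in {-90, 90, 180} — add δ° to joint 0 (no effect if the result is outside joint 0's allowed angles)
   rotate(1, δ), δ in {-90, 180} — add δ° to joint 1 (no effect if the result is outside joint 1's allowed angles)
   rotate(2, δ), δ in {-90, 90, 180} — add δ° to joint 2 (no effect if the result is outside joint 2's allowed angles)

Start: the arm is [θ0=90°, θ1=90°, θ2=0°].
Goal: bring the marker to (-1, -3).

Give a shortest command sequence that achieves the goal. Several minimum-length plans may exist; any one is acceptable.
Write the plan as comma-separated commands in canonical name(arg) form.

rotate(2, 180), rotate(0, 180)

begin: [θ0=90°, θ1=90°, θ2=0°]
t=1 rotate(2, 180) ⇒ [θ0=90°, θ1=90°, θ2=180°]
t=2 rotate(0, 180) ⇒ [θ0=270°, θ1=90°, θ2=180°]
no 1-step plan works, so 2 is optimal.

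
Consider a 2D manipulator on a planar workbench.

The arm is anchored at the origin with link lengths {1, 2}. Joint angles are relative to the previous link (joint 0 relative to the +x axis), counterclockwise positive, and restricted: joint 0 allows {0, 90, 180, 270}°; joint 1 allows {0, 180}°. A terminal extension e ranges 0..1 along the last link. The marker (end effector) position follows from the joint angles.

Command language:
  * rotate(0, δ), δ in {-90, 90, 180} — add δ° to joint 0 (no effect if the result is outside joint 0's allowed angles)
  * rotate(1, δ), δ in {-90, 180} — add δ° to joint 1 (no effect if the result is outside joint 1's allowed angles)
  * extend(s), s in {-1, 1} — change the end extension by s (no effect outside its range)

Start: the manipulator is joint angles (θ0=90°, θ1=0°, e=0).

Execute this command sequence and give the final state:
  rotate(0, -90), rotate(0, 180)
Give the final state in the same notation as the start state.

joint angles (θ0=180°, θ1=0°, e=0)

from: joint angles (θ0=90°, θ1=0°, e=0)
1. rotate(0, -90) → joint angles (θ0=0°, θ1=0°, e=0)
2. rotate(0, 180) → joint angles (θ0=180°, θ1=0°, e=0)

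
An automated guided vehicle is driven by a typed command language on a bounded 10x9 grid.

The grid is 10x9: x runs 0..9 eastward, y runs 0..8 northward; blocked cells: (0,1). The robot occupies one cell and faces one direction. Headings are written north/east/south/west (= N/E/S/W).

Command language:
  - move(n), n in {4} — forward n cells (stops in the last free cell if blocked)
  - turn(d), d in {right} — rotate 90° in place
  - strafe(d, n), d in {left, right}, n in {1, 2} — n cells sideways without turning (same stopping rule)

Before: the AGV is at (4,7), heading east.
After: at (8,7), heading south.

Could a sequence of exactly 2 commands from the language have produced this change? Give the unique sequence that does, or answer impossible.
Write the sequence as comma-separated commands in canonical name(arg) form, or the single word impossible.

move(4), turn(right)

key: running turn(right) before move(4) would end elsewhere — order is forced
initial: at (4,7), heading east
step 1 (move(4)): at (8,7), heading east
step 2 (turn(right)): at (8,7), heading south
no other 2-command option fits: unique.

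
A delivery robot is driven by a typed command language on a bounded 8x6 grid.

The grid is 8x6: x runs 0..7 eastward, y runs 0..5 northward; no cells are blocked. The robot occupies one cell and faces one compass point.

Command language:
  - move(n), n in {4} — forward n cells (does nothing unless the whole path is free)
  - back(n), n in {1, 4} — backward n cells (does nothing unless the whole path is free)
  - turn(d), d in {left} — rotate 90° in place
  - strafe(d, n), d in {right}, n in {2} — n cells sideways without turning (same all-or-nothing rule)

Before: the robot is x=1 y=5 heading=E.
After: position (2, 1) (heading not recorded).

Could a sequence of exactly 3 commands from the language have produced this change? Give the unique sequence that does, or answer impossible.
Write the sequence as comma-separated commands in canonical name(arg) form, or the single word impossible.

every 3-command combo misses the target.

impossible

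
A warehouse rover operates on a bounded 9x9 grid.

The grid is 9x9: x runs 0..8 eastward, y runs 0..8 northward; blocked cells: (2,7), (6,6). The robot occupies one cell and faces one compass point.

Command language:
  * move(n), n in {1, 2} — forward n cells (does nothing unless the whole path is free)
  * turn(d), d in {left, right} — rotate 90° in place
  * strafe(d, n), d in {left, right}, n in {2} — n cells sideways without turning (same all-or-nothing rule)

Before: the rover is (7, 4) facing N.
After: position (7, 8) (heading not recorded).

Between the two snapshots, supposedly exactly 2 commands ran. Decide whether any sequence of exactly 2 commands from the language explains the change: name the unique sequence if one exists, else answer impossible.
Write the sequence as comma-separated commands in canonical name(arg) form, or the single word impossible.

start: (7, 4) facing N
step 1 (move(2)): (7, 6) facing N
step 2 (move(2)): (7, 8) facing N
all 36 alternatives checked — unique.

move(2), move(2)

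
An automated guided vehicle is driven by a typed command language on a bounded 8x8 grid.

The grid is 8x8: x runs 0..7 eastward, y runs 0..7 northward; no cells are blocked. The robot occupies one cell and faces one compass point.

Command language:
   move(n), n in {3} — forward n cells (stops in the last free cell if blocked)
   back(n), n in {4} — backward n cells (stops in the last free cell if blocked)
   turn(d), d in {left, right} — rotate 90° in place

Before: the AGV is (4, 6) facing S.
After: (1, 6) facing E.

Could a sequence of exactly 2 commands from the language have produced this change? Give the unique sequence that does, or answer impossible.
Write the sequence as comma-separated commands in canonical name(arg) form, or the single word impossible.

every 2-command combo misses the target.

impossible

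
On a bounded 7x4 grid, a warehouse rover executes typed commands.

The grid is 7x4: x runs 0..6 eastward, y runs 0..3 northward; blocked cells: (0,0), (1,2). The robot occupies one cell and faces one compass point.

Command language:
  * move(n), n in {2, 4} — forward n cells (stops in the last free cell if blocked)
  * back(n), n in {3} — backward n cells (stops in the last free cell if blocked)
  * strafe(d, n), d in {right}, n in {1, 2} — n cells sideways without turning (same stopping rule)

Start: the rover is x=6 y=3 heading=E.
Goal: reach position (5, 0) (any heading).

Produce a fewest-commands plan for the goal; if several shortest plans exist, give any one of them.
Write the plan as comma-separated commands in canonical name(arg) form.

back(3), strafe(right, 2), strafe(right, 2), move(2)

t0: x=6 y=3 heading=E
step 1 (back(3)): x=3 y=3 heading=E
step 2 (strafe(right, 2)): x=3 y=1 heading=E
step 3 (strafe(right, 2)): x=3 y=0 heading=E
step 4 (move(2)): x=5 y=0 heading=E
no 3-step plan works, so 4 is optimal.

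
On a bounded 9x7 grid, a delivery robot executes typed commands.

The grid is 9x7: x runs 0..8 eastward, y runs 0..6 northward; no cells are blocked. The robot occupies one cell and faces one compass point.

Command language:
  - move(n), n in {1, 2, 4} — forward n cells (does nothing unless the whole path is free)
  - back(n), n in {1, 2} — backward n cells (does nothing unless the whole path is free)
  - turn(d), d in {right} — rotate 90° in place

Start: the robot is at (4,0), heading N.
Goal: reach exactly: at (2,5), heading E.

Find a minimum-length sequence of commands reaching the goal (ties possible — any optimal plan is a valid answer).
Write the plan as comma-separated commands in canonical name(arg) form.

move(4), move(1), turn(right), back(2)

initial: at (4,0), heading N
[1] after move(4): at (4,4), heading N
[2] after move(1): at (4,5), heading N
[3] after turn(right): at (4,5), heading E
[4] after back(2): at (2,5), heading E
no 3-step plan works, so 4 is optimal.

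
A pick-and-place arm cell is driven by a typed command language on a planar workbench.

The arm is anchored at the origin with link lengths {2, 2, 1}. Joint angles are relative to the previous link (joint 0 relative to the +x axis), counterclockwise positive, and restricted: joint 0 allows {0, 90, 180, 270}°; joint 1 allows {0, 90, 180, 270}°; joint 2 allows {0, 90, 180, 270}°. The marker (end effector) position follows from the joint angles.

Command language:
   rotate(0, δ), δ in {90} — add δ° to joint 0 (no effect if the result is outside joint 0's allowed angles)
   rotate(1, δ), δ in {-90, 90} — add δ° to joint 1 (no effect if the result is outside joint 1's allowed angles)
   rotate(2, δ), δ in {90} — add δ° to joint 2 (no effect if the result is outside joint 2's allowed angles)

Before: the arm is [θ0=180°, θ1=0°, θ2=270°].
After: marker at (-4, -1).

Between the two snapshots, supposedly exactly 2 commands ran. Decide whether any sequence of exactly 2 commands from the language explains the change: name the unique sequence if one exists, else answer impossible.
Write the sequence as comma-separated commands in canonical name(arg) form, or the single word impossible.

begin: [θ0=180°, θ1=0°, θ2=270°]
1. rotate(2, 90) → [θ0=180°, θ1=0°, θ2=0°]
2. rotate(2, 90) → [θ0=180°, θ1=0°, θ2=90°]
all 16 alternatives checked — unique.

rotate(2, 90), rotate(2, 90)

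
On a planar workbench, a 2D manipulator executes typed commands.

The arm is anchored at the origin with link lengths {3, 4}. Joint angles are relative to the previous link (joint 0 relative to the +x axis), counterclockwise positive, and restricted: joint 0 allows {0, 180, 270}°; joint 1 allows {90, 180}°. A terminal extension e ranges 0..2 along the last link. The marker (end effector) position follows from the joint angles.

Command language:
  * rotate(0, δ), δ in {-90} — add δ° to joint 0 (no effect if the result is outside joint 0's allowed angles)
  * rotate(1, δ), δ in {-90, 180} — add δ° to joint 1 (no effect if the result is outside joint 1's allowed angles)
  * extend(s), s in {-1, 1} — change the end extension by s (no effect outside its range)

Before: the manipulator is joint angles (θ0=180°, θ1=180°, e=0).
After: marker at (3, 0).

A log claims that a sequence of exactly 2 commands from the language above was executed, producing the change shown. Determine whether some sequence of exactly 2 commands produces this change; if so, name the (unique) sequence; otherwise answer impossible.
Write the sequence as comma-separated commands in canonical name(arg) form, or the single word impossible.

extend(1), extend(1)

initial: joint angles (θ0=180°, θ1=180°, e=0)
step 1 (extend(1)): joint angles (θ0=180°, θ1=180°, e=1)
step 2 (extend(1)): joint angles (θ0=180°, θ1=180°, e=2)
no other 2-command option fits: unique.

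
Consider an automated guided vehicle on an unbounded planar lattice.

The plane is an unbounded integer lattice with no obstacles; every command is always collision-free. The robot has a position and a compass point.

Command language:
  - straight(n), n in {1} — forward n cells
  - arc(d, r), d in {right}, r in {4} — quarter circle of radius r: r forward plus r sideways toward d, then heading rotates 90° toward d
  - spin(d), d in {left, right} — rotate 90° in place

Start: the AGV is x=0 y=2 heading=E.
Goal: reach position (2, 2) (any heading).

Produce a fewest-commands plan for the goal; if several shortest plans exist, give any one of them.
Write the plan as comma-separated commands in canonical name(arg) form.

from: x=0 y=2 heading=E
step 1 (straight(1)): x=1 y=2 heading=E
step 2 (straight(1)): x=2 y=2 heading=E
minimal: 2 command(s), checked below 2.

straight(1), straight(1)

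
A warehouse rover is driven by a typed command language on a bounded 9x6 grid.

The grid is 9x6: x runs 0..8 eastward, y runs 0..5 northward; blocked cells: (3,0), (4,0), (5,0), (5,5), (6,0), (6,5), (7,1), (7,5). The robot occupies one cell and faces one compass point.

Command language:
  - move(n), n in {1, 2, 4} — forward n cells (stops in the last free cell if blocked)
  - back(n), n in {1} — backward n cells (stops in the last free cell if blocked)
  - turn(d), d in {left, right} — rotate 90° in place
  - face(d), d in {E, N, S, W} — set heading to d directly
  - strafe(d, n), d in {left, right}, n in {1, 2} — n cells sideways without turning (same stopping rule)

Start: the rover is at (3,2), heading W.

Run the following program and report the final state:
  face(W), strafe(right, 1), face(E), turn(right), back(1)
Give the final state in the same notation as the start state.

at (3,4), heading S

initial: at (3,2), heading W
1. face(W) → at (3,2), heading W
2. strafe(right, 1) → at (3,3), heading W
3. face(E) → at (3,3), heading E
4. turn(right) → at (3,3), heading S
5. back(1) → at (3,4), heading S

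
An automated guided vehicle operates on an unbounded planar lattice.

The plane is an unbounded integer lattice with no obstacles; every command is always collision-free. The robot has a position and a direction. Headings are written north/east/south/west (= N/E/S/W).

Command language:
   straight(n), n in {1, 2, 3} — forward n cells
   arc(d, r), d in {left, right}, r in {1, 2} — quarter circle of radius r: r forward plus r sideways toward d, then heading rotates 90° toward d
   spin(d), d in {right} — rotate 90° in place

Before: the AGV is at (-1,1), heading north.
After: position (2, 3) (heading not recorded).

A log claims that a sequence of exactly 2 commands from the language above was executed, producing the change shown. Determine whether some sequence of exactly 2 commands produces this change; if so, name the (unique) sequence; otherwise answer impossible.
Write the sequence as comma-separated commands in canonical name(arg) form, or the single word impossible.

arc(right, 2), straight(1)

key: order matters: swapping arc(right, 2) and straight(1) lands elsewhere
initial: at (-1,1), heading north
step 1 (arc(right, 2)): at (1,3), heading east
step 2 (straight(1)): at (2,3), heading east
no other 2-command option fits: unique.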